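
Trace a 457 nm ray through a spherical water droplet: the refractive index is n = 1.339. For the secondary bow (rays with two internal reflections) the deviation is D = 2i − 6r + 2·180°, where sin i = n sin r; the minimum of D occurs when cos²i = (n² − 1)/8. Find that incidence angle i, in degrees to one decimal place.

cos²i = (1.339² − 1)/8 = (1.79292 − 1)/8 = 0.09912.
cos i = 0.31483, so i = 71.650°.

71.6°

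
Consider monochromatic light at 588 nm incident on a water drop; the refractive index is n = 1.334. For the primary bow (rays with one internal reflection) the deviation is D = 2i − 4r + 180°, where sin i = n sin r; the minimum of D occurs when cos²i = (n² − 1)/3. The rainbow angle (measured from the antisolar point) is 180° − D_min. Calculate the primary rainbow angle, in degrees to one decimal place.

cos²i = (1.77956 − 1)/3 = 0.25985; i = arccos(0.50976) = 59.352°.
sin r = sin 59.352°/1.334 = 0.64492; r = 40.159°.
D_min = 2·59.352° − 4·40.159° + 180° = 138.067°.
Rainbow angle = 180° − D_min = 41.933°.

41.9°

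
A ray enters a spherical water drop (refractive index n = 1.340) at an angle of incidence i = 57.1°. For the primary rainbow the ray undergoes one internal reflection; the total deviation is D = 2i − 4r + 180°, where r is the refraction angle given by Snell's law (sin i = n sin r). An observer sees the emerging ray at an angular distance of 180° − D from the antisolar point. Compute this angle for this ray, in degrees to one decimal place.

sin r = sin 57.1° / 1.340 = 0.8396/1.340 = 0.6266; r = 38.80°.
D = 2·57.1° − 4·38.80° + 180° = 114.20° − 155.19° + 180° = 139.01°.
Angle from antisolar point = 180° − D = 40.99°.

41.0°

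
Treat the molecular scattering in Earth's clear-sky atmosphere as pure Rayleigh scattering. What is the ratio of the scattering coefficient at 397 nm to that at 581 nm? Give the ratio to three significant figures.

4.59

Rayleigh scattering ∝ λ⁻⁴, so the ratio of coefficients is the inverse fourth power of the wavelength ratio.
σ(397)/σ(581) = (581/397)⁴ = (1.4635)⁴ = 4.587.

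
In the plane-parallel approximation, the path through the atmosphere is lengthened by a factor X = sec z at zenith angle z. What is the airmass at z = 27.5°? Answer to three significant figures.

1.13

X = sec z = 1/cos 27.5° = 1/0.8870 = 1.1274.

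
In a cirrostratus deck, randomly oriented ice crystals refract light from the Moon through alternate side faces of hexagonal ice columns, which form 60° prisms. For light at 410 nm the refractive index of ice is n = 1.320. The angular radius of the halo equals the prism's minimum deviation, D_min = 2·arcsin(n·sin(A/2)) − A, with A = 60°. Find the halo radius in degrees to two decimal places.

n·sin(A/2) = 1.320 × sin 30° = 1.320 × 0.5000 = 0.6600.
D_min = 2·arcsin(0.6600) − 60° = 2 × 41.300° − 60° = 22.600°.

22.60°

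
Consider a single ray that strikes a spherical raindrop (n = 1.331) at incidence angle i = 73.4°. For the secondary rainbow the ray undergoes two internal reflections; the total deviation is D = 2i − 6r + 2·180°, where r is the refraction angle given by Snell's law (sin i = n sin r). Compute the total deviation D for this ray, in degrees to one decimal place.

sin r = sin 73.4° / 1.331 = 0.9583/1.331 = 0.7200; r = 46.05°.
D = 2·73.4° − 6·46.05° + 2·180° = 146.80° − 276.33° + 360° = 230.47°.

230.5°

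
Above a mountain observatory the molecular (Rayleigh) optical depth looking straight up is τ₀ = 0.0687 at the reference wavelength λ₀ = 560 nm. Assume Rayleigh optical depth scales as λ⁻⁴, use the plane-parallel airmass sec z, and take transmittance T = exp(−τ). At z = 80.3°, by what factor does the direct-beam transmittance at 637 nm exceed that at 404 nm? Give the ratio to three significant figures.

3.53

Airmass: sec 80.3° = 5.9351.
τ(637 nm) = 0.0687 × (560/637)⁴ × 5.9351 = 0.0687 × 0.5973 × 5.9351 = 0.2435.
τ(404 nm) = 0.0687 × (560/404)⁴ × 5.9351 = 0.0687 × 3.6917 × 5.9351 = 1.5053.
T(637)/T(404) = exp(τ_B − τ_A) = exp(1.2617) = 3.5315.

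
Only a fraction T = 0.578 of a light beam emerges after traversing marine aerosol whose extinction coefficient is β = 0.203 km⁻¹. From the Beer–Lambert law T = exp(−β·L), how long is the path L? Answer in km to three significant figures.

Beer–Lambert: T = exp(−βL) ⇒ L = −ln(T)/β = −ln(0.578)/0.203 = 0.5482/0.203 = 2.7 km.

2.70 km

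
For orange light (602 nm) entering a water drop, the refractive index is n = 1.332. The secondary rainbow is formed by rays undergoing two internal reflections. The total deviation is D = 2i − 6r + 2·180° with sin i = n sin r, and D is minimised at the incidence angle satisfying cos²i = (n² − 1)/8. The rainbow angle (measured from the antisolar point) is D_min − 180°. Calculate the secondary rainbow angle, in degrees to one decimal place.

cos²i = (1.77422 − 1)/8 = 0.09678; i = arccos(0.31109) = 71.875°.
sin r = sin 71.875°/1.332 = 0.71350; r = 45.520°.
D_min = 2·71.875° − 6·45.520° + 360° = 230.628°.
Rainbow angle = D_min − 180° = 50.628°.

50.6°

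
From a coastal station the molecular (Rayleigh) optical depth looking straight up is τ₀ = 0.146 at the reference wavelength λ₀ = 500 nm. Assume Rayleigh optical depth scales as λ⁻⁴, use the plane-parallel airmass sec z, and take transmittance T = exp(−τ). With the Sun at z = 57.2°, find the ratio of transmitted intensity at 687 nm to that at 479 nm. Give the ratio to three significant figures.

1.28

Airmass: sec 57.2° = 1.8460.
τ(687 nm) = 0.146 × (500/687)⁴ × 1.8460 = 0.146 × 0.2806 × 1.8460 = 0.0756.
τ(479 nm) = 0.146 × (500/479)⁴ × 1.8460 = 0.146 × 1.1872 × 1.8460 = 0.3200.
T(687)/T(479) = exp(τ_B − τ_A) = exp(0.2444) = 1.2768.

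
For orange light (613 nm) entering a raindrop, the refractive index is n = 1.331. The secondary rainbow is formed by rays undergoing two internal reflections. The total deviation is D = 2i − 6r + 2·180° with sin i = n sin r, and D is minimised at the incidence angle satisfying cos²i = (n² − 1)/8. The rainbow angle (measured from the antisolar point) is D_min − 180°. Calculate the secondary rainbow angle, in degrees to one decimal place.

50.4°

cos²i = (1.77156 − 1)/8 = 0.09645; i = arccos(0.31056) = 71.907°.
sin r = sin 71.907°/1.331 = 0.71417; r = 45.575°.
D_min = 2·71.907° − 6·45.575° + 360° = 230.365°.
Rainbow angle = D_min − 180° = 50.365°.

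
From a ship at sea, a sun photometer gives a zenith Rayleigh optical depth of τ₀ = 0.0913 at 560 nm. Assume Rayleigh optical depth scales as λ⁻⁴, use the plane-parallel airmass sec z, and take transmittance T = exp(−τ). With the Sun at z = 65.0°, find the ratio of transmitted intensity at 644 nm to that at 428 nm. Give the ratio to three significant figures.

Airmass: sec 65.0° = 2.3662.
τ(644 nm) = 0.0913 × (560/644)⁴ × 2.3662 = 0.0913 × 0.5718 × 2.3662 = 0.1235.
τ(428 nm) = 0.0913 × (560/428)⁴ × 2.3662 = 0.0913 × 2.9307 × 2.3662 = 0.6331.
T(644)/T(428) = exp(τ_B − τ_A) = exp(0.5096) = 1.6647.

1.66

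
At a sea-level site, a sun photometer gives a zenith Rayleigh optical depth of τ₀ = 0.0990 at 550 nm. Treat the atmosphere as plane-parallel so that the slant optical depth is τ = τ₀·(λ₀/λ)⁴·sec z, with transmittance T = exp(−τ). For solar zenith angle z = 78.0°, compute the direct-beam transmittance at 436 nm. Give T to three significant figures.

0.299

sec 78.0° = 4.8097.
τ = 0.0990 × (550/436)⁴ × 4.8097 = 0.0990 × 2.5322 × 4.8097 = 1.2058.
T = exp(−1.2058) = 0.2995.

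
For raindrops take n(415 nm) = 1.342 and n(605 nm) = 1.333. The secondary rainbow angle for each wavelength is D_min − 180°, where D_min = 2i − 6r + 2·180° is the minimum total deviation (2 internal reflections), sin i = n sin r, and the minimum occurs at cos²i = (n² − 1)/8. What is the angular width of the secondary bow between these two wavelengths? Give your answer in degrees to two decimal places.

2.33°

At 415 nm (n = 1.342): cos²i = 0.10012 → i = 71.554°, r = 44.981°, D_min = 233.222°, rainbow angle = 53.222°.
At 605 nm (n = 1.333): cos²i = 0.09711 → i = 71.843°, r = 45.466°, D_min = 230.891°, rainbow angle = 50.891°.
Angular width = |53.222° − 50.891°| = 2.331°.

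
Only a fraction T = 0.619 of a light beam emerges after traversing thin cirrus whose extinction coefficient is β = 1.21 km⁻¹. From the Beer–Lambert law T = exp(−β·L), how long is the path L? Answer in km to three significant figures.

Beer–Lambert: T = exp(−βL) ⇒ L = −ln(T)/β = −ln(0.619)/1.21 = 0.4797/1.21 = 0.3964 km.

0.396 km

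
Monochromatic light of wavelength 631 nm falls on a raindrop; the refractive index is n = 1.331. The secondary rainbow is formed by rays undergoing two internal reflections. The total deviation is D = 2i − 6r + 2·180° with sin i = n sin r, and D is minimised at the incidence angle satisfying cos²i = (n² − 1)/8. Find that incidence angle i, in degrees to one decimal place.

71.9°

cos²i = (1.331² − 1)/8 = (1.77156 − 1)/8 = 0.09645.
cos i = 0.31056, so i = 71.907°.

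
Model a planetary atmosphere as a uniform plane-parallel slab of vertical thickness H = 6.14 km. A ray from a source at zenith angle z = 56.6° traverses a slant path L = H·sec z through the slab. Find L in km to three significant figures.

11.2 km

sec z = 1/cos 56.6° = 1.8166.
L = 6.14 × 1.8166 = 11.154 km.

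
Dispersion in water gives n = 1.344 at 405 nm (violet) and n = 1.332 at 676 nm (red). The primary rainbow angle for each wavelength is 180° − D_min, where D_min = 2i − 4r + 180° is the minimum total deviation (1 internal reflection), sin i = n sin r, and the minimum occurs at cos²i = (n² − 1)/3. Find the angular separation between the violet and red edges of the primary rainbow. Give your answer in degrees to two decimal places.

At 405 nm (n = 1.344): cos²i = 0.26878 → i = 58.772°, r = 39.512°, D_min = 139.495°, rainbow angle = 40.505°.
At 676 nm (n = 1.332): cos²i = 0.25807 → i = 59.469°, r = 40.290°, D_min = 137.776°, rainbow angle = 42.224°.
Angular width = |40.505° − 42.224°| = 1.719°.

1.72°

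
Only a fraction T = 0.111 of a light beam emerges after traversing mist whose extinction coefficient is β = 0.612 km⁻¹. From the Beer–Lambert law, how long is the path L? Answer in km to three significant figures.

Beer–Lambert: T = exp(−βL) ⇒ L = −ln(T)/β = −ln(0.111)/0.612 = 2.1982/0.612 = 3.592 km.

3.59 km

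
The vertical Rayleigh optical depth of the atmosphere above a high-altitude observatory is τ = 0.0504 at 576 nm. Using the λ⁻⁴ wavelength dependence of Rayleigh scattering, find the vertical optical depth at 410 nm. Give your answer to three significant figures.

τ(410 nm) = τ(576 nm) × (576/410)⁴ = 0.0504 × (1.4049)⁴ = 0.0504 × 3.8954 = 0.1963.

0.196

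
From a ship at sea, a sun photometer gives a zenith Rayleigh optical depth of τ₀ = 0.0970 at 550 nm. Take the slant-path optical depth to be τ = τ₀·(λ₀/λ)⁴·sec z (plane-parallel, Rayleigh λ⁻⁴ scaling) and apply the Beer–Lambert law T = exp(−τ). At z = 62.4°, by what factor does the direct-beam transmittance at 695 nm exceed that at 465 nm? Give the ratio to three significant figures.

1.39

Airmass: sec 62.4° = 2.1584.
τ(695 nm) = 0.0970 × (550/695)⁴ × 2.1584 = 0.0970 × 0.3922 × 2.1584 = 0.0821.
τ(465 nm) = 0.0970 × (550/465)⁴ × 2.1584 = 0.0970 × 1.9572 × 2.1584 = 0.4098.
T(695)/T(465) = exp(τ_B − τ_A) = exp(0.3277) = 1.3877.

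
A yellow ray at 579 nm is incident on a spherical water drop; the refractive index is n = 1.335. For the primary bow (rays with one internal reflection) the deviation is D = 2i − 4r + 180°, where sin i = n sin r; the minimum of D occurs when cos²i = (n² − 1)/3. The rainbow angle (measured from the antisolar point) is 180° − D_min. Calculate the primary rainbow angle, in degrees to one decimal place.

cos²i = (1.78222 − 1)/3 = 0.26074; i = arccos(0.51063) = 59.294°.
sin r = sin 59.294°/1.335 = 0.64405; r = 40.094°.
D_min = 2·59.294° − 4·40.094° + 180° = 138.212°.
Rainbow angle = 180° − D_min = 41.788°.

41.8°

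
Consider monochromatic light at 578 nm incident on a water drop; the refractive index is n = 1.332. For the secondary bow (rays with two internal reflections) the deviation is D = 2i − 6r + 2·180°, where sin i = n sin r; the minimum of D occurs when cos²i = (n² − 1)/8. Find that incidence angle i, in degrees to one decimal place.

71.9°

cos²i = (1.332² − 1)/8 = (1.77422 − 1)/8 = 0.09678.
cos i = 0.31109, so i = 71.875°.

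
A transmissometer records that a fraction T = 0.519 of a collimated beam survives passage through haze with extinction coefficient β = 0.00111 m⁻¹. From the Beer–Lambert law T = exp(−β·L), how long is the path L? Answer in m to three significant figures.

Beer–Lambert: T = exp(−βL) ⇒ L = −ln(T)/β = −ln(0.519)/0.00111 = 0.6559/0.00111 = 590.9 m.

591 m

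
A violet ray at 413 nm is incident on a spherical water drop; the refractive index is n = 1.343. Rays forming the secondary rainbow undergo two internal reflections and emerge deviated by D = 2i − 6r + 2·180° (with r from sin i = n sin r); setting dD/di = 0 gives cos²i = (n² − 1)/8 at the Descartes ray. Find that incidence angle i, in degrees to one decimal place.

71.5°

cos²i = (1.343² − 1)/8 = (1.80365 − 1)/8 = 0.10046.
cos i = 0.31695, so i = 71.522°.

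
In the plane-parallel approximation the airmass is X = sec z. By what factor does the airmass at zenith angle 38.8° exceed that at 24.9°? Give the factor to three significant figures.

X(38.8°)/X(24.9°) = sec 38.8° / sec 24.9° = cos 24.9° / cos 38.8° = 0.9070/0.7793 = 1.1639.

1.16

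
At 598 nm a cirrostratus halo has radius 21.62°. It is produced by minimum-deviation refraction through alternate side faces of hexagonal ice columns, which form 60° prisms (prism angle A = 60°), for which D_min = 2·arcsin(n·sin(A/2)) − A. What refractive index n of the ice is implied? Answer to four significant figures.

1.307

Rearranging: n = sin((D_min + A)/2) / sin(A/2).
(D_min + A)/2 = (21.62° + 60°)/2 = 40.810°.
n = sin 40.810° / sin 30° = 0.6536 / 0.5000 = 1.3071.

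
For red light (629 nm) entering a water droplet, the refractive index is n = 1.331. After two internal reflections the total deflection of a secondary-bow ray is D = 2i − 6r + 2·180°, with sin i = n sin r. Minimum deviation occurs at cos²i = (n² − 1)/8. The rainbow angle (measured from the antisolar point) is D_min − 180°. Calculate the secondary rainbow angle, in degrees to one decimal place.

50.4°

cos²i = (1.77156 − 1)/8 = 0.09645; i = arccos(0.31056) = 71.907°.
sin r = sin 71.907°/1.331 = 0.71417; r = 45.575°.
D_min = 2·71.907° − 6·45.575° + 360° = 230.365°.
Rainbow angle = D_min − 180° = 50.365°.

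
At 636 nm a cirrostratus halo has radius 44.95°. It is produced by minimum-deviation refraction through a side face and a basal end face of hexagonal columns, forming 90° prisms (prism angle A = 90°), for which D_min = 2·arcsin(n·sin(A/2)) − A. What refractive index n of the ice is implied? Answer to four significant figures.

Rearranging: n = sin((D_min + A)/2) / sin(A/2).
(D_min + A)/2 = (44.95° + 90°)/2 = 67.475°.
n = sin 67.475° / sin 45° = 0.9237 / 0.7071 = 1.3063.

1.306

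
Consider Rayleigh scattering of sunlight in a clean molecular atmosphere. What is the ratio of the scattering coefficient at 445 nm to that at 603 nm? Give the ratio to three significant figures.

Rayleigh scattering ∝ λ⁻⁴, so the ratio of coefficients is the inverse fourth power of the wavelength ratio.
σ(445)/σ(603) = (603/445)⁴ = (1.3551)⁴ = 3.372.

3.37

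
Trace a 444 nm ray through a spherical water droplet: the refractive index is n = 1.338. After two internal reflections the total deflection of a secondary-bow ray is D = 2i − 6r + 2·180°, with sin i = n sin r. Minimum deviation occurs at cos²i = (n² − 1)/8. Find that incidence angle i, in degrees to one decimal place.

cos²i = (1.338² − 1)/8 = (1.79024 − 1)/8 = 0.09878.
cos i = 0.31429, so i = 71.682°.

71.7°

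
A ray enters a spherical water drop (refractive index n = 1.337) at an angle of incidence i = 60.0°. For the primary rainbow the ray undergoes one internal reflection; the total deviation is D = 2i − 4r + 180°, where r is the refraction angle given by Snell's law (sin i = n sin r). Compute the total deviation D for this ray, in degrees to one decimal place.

sin r = sin 60.0° / 1.337 = 0.8660/1.337 = 0.6477; r = 40.37°.
D = 2·60.0° − 4·40.37° + 180° = 120.00° − 161.49° + 180° = 138.51°.

138.5°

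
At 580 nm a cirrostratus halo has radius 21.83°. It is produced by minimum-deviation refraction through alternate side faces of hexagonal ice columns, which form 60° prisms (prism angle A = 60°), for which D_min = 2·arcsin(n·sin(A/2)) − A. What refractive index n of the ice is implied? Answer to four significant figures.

Rearranging: n = sin((D_min + A)/2) / sin(A/2).
(D_min + A)/2 = (21.83° + 60°)/2 = 40.915°.
n = sin 40.915° / sin 30° = 0.6549 / 0.5000 = 1.3099.

1.310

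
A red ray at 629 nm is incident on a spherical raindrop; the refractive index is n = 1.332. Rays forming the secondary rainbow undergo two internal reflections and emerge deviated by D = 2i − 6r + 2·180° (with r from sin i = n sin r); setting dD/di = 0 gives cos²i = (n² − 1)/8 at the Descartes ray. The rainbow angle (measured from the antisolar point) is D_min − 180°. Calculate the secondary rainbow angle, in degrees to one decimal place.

50.6°

cos²i = (1.77422 − 1)/8 = 0.09678; i = arccos(0.31109) = 71.875°.
sin r = sin 71.875°/1.332 = 0.71350; r = 45.520°.
D_min = 2·71.875° − 6·45.520° + 360° = 230.628°.
Rainbow angle = D_min − 180° = 50.628°.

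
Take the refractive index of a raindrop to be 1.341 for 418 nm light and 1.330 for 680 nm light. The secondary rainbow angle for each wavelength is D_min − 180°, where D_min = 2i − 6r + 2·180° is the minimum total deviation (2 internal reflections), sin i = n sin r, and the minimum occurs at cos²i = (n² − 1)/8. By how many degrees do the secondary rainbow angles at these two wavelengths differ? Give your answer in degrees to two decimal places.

2.86°

At 418 nm (n = 1.341): cos²i = 0.09979 → i = 71.586°, r = 45.034°, D_min = 232.966°, rainbow angle = 52.966°.
At 680 nm (n = 1.330): cos²i = 0.09611 → i = 71.940°, r = 45.630°, D_min = 230.101°, rainbow angle = 50.101°.
Angular width = |52.966° − 50.101°| = 2.865°.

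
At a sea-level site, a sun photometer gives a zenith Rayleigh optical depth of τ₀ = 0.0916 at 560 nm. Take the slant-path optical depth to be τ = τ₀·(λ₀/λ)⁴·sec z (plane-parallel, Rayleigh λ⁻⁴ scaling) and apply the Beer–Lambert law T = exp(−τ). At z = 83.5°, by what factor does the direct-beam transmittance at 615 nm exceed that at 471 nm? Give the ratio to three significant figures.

Airmass: sec 83.5° = 8.8337.
τ(615 nm) = 0.0916 × (560/615)⁴ × 8.8337 = 0.0916 × 0.6875 × 8.8337 = 0.5563.
τ(471 nm) = 0.0916 × (560/471)⁴ × 8.8337 = 0.0916 × 1.9983 × 8.8337 = 1.6170.
T(615)/T(471) = exp(τ_B − τ_A) = exp(1.0607) = 2.8884.

2.89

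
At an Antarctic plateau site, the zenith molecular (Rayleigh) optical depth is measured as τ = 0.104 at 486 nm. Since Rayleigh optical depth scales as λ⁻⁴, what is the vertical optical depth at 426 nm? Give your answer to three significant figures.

0.176

τ(426 nm) = τ(486 nm) × (486/426)⁴ = 0.104 × (1.1408)⁴ = 0.104 × 1.6940 = 0.1762.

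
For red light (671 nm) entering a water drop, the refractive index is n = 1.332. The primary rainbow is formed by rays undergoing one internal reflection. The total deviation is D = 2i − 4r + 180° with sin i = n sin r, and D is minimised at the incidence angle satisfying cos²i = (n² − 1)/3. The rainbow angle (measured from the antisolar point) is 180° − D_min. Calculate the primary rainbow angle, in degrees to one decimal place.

42.2°

cos²i = (1.77422 − 1)/3 = 0.25807; i = arccos(0.50801) = 59.469°.
sin r = sin 59.469°/1.332 = 0.64666; r = 40.290°.
D_min = 2·59.469° − 4·40.290° + 180° = 137.776°.
Rainbow angle = 180° − D_min = 42.224°.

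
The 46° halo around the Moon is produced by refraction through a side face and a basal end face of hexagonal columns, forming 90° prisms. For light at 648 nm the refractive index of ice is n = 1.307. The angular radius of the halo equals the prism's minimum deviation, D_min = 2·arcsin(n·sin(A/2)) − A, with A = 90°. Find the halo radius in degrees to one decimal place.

n·sin(A/2) = 1.307 × sin 45° = 1.307 × 0.7071 = 0.9242.
D_min = 2·arcsin(0.9242) − 90° = 2 × 67.546° − 90° = 45.093°.

45.1°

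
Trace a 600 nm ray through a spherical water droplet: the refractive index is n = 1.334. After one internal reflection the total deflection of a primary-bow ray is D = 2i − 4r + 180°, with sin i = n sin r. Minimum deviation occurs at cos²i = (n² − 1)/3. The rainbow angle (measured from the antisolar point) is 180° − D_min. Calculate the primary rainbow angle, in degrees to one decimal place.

cos²i = (1.77956 − 1)/3 = 0.25985; i = arccos(0.50976) = 59.352°.
sin r = sin 59.352°/1.334 = 0.64492; r = 40.159°.
D_min = 2·59.352° − 4·40.159° + 180° = 138.067°.
Rainbow angle = 180° − D_min = 41.933°.

41.9°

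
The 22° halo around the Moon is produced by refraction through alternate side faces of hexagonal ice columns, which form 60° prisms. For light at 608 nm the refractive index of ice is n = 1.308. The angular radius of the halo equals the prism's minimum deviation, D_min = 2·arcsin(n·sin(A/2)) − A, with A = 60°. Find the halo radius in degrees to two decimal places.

n·sin(A/2) = 1.308 × sin 30° = 1.308 × 0.5000 = 0.6540.
D_min = 2·arcsin(0.6540) − 60° = 2 × 40.844° − 60° = 21.688°.

21.69°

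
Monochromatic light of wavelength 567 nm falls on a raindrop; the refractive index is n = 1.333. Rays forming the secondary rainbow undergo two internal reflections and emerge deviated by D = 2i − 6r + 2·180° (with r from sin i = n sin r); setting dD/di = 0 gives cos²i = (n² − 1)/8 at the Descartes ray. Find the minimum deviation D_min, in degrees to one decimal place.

cos²i = (1.77689 − 1)/8 = 0.09711; i = arccos(0.31163) = 71.843°.
sin r = sin 71.843°/1.333 = 0.71283; r = 45.466°.
D_min = 2·71.843° − 6·45.466° + 360° = 230.891°.

230.9°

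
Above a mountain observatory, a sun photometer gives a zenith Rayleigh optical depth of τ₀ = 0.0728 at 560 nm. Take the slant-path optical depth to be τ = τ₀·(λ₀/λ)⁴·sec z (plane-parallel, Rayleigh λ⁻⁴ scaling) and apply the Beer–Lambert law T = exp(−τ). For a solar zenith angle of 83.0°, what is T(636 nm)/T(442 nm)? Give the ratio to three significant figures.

Airmass: sec 83.0° = 8.2055.
τ(636 nm) = 0.0728 × (560/636)⁴ × 8.2055 = 0.0728 × 0.6011 × 8.2055 = 0.3591.
τ(442 nm) = 0.0728 × (560/442)⁴ × 8.2055 = 0.0728 × 2.5767 × 8.2055 = 1.5392.
T(636)/T(442) = exp(τ_B − τ_A) = exp(1.1802) = 3.2549.

3.25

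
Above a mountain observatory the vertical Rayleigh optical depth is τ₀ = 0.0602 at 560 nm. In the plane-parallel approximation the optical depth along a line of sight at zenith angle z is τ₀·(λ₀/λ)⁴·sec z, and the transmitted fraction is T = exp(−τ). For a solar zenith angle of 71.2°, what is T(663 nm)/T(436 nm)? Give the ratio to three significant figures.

Airmass: sec 71.2° = 3.1030.
τ(663 nm) = 0.0602 × (560/663)⁴ × 3.1030 = 0.0602 × 0.5090 × 3.1030 = 0.0951.
τ(436 nm) = 0.0602 × (560/436)⁴ × 3.1030 = 0.0602 × 2.7215 × 3.1030 = 0.5084.
T(663)/T(436) = exp(τ_B − τ_A) = exp(0.4133) = 1.5118.

1.51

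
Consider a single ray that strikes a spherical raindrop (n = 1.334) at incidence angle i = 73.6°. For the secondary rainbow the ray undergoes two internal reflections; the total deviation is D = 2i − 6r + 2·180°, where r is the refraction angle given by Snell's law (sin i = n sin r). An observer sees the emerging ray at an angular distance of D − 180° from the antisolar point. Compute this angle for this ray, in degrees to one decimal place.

sin r = sin 73.6° / 1.334 = 0.9593/1.334 = 0.7191; r = 45.98°.
D = 2·73.6° − 6·45.98° + 2·180° = 147.20° − 275.89° + 360° = 231.31°.
Angle from antisolar point = D − 180° = 51.31°.

51.3°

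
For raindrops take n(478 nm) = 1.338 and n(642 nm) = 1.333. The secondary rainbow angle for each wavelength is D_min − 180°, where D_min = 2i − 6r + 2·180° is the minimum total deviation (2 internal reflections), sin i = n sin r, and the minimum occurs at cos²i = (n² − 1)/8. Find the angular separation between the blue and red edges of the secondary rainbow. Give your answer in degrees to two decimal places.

At 478 nm (n = 1.338): cos²i = 0.09878 → i = 71.682°, r = 45.195°, D_min = 232.193°, rainbow angle = 52.193°.
At 642 nm (n = 1.333): cos²i = 0.09711 → i = 71.843°, r = 45.466°, D_min = 230.891°, rainbow angle = 50.891°.
Angular width = |52.193° − 50.891°| = 1.302°.

1.30°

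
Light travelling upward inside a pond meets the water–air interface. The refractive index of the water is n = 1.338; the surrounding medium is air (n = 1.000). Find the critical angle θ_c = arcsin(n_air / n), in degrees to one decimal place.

sin θ_c = n_air / n = 1.000 / 1.338 = 0.7474.
θ_c = arcsin(0.7474) = 48.36°.

48.4°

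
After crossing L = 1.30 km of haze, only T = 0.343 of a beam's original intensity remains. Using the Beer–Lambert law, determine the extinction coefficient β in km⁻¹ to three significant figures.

Beer–Lambert: T = exp(−βL) ⇒ β = −ln(T)/L = −ln(0.343)/1.30 = 1.0700/1.30 = 0.8231 km⁻¹.

0.823 km⁻¹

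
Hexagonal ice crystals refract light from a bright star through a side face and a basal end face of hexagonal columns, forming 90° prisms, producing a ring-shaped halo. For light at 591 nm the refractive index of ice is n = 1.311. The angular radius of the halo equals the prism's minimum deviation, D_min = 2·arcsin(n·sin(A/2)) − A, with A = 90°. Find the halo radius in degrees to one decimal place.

n·sin(A/2) = 1.311 × sin 45° = 1.311 × 0.7071 = 0.9270.
D_min = 2·arcsin(0.9270) − 90° = 2 × 67.974° − 90° = 45.949°.

45.9°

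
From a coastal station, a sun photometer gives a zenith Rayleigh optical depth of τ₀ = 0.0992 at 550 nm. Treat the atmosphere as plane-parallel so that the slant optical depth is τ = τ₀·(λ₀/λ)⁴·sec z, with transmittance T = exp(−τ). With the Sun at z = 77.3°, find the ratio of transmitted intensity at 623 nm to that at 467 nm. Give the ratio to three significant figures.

1.81

Airmass: sec 77.3° = 4.5486.
τ(623 nm) = 0.0992 × (550/623)⁴ × 4.5486 = 0.0992 × 0.6074 × 4.5486 = 0.2741.
τ(467 nm) = 0.0992 × (550/467)⁴ × 4.5486 = 0.0992 × 1.9239 × 4.5486 = 0.8681.
T(623)/T(467) = exp(τ_B − τ_A) = exp(0.5940) = 1.8113.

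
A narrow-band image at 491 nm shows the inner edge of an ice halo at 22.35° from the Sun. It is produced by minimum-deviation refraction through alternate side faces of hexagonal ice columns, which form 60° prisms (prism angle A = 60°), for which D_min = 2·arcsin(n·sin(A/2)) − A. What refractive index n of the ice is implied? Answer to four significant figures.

Rearranging: n = sin((D_min + A)/2) / sin(A/2).
(D_min + A)/2 = (22.35° + 60°)/2 = 41.175°.
n = sin 41.175° / sin 30° = 0.6584 / 0.5000 = 1.3167.

1.317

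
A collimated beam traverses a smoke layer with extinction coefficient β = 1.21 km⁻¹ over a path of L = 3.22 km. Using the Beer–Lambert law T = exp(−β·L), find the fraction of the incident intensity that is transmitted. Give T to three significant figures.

0.0203

τ = β·L = 1.21 × 3.22 = 3.8962.
T = exp(−3.8962) = 0.0203.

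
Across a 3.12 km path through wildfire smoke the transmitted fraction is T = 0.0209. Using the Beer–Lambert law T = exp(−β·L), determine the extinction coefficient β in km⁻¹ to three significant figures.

1.24 km⁻¹

Beer–Lambert: T = exp(−βL) ⇒ β = −ln(T)/L = −ln(0.0209)/3.12 = 3.8680/3.12 = 1.24 km⁻¹.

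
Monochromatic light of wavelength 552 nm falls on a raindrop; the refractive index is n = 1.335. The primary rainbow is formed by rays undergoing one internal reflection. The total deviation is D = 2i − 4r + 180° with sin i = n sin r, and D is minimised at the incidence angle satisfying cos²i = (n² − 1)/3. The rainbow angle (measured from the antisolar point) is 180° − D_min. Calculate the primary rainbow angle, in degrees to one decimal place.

cos²i = (1.78222 − 1)/3 = 0.26074; i = arccos(0.51063) = 59.294°.
sin r = sin 59.294°/1.335 = 0.64405; r = 40.094°.
D_min = 2·59.294° − 4·40.094° + 180° = 138.212°.
Rainbow angle = 180° − D_min = 41.788°.

41.8°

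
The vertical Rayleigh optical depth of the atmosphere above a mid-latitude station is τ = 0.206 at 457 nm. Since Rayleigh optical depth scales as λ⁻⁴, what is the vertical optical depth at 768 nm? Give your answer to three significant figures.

0.0258

τ(768 nm) = τ(457 nm) × (457/768)⁴ = 0.206 × (0.5951)⁴ = 0.206 × 0.1254 = 0.0258.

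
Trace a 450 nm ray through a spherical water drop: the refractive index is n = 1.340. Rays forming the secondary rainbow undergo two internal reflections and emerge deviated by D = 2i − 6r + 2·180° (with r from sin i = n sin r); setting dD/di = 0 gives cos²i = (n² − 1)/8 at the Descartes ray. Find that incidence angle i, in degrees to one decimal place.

cos²i = (1.340² − 1)/8 = (1.79560 − 1)/8 = 0.09945.
cos i = 0.31536, so i = 71.618°.

71.6°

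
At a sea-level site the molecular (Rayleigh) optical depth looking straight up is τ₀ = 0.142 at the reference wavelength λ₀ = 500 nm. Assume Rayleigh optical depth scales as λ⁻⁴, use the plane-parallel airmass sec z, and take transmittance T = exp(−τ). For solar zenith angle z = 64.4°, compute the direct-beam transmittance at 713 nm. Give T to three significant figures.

sec 64.4° = 2.3144.
τ = 0.142 × (500/713)⁴ × 2.3144 = 0.142 × 0.2418 × 2.3144 = 0.0795.
T = exp(−0.0795) = 0.9236.

0.924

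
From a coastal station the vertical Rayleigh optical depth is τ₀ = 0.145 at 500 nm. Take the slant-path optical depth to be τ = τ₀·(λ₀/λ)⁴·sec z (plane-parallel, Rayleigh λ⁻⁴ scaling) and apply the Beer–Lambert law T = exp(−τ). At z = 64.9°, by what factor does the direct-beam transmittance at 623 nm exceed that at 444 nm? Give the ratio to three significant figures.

1.50

Airmass: sec 64.9° = 2.3574.
τ(623 nm) = 0.145 × (500/623)⁴ × 2.3574 = 0.145 × 0.4149 × 2.3574 = 0.1418.
τ(444 nm) = 0.145 × (500/444)⁴ × 2.3574 = 0.145 × 1.6082 × 2.3574 = 0.5497.
T(623)/T(444) = exp(τ_B − τ_A) = exp(0.4079) = 1.5037.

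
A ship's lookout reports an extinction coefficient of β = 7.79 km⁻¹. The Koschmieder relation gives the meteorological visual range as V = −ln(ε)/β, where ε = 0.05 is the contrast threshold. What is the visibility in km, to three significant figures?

V = −ln(0.05) / 7.79 = 2.996 / 7.79 = 0.3846 km.

0.385 km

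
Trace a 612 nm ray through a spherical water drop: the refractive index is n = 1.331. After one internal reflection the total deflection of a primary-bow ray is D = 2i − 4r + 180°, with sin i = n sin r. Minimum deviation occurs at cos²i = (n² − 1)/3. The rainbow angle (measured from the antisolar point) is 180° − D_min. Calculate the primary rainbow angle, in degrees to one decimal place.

cos²i = (1.77156 − 1)/3 = 0.25719; i = arccos(0.50714) = 59.527°.
sin r = sin 59.527°/1.331 = 0.64753; r = 40.356°.
D_min = 2·59.527° − 4·40.356° + 180° = 137.630°.
Rainbow angle = 180° − D_min = 42.370°.

42.4°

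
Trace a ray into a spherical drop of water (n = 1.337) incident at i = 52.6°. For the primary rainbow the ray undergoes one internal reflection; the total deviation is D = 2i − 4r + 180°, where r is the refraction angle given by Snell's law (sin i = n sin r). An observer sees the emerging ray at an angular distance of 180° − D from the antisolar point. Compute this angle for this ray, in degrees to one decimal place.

sin r = sin 52.6° / 1.337 = 0.7944/1.337 = 0.5942; r = 36.45°.
D = 2·52.6° − 4·36.45° + 180° = 105.20° − 145.82° + 180° = 139.38°.
Angle from antisolar point = 180° − D = 40.62°.

40.6°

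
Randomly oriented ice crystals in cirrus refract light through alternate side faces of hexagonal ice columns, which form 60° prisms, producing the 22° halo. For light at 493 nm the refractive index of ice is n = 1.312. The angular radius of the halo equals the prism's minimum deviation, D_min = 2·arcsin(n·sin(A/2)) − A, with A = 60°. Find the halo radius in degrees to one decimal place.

n·sin(A/2) = 1.312 × sin 30° = 1.312 × 0.5000 = 0.6560.
D_min = 2·arcsin(0.6560) − 60° = 2 × 40.996° − 60° = 21.991°.

22.0°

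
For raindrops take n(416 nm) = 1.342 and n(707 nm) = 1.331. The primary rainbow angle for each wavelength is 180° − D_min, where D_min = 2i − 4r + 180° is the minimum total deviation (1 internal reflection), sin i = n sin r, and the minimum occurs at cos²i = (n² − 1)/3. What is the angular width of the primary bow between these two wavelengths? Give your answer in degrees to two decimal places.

At 416 nm (n = 1.342): cos²i = 0.26699 → i = 58.888°, r = 39.641°, D_min = 139.213°, rainbow angle = 40.787°.
At 707 nm (n = 1.331): cos²i = 0.25719 → i = 59.527°, r = 40.356°, D_min = 137.630°, rainbow angle = 42.370°.
Angular width = |40.787° − 42.370°| = 1.583°.

1.58°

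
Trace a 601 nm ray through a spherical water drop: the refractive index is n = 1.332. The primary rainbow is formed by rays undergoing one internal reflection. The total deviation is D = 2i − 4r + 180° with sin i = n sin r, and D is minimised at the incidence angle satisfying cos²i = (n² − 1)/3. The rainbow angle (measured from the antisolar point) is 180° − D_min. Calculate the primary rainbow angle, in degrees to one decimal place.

cos²i = (1.77422 − 1)/3 = 0.25807; i = arccos(0.50801) = 59.469°.
sin r = sin 59.469°/1.332 = 0.64666; r = 40.290°.
D_min = 2·59.469° − 4·40.290° + 180° = 137.776°.
Rainbow angle = 180° − D_min = 42.224°.

42.2°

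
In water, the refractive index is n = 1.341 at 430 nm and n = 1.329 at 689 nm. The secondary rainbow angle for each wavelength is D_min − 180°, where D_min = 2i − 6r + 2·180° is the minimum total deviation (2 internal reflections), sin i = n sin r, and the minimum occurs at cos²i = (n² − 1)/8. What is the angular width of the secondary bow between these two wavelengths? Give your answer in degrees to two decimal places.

3.13°

At 430 nm (n = 1.341): cos²i = 0.09979 → i = 71.586°, r = 45.034°, D_min = 232.966°, rainbow angle = 52.966°.
At 689 nm (n = 1.329): cos²i = 0.09578 → i = 71.972°, r = 45.685°, D_min = 229.837°, rainbow angle = 49.837°.
Angular width = |52.966° − 49.837°| = 3.129°.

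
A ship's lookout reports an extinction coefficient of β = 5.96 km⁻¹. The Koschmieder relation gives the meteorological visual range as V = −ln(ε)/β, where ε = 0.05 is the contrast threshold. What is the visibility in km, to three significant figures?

V = −ln(0.05) / 5.96 = 2.996 / 5.96 = 0.5026 km.

0.503 km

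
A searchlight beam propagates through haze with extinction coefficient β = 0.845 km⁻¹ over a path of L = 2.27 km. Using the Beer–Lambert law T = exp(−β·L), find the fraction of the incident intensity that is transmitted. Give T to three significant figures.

0.147

τ = β·L = 0.845 × 2.27 = 1.9182.
T = exp(−1.9182) = 0.1469.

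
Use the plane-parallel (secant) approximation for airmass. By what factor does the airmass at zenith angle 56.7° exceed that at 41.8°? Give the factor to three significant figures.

X(56.7°)/X(41.8°) = sec 56.7° / sec 41.8° = cos 41.8° / cos 56.7° = 0.7455/0.5490 = 1.3578.

1.36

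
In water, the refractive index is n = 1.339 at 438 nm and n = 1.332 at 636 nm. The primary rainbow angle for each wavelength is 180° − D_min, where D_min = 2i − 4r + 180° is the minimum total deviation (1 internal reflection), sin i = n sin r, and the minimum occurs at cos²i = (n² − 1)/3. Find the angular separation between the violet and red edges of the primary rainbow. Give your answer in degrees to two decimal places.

At 438 nm (n = 1.339): cos²i = 0.26431 → i = 59.062°, r = 39.834°, D_min = 138.786°, rainbow angle = 41.214°.
At 636 nm (n = 1.332): cos²i = 0.25807 → i = 59.469°, r = 40.290°, D_min = 137.776°, rainbow angle = 42.224°.
Angular width = |41.214° − 42.224°| = 1.010°.

1.01°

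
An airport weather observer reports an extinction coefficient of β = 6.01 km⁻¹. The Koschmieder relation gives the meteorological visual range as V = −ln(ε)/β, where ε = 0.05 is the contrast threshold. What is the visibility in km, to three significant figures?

V = −ln(0.05) / 6.01 = 2.996 / 6.01 = 0.4985 km.

0.498 km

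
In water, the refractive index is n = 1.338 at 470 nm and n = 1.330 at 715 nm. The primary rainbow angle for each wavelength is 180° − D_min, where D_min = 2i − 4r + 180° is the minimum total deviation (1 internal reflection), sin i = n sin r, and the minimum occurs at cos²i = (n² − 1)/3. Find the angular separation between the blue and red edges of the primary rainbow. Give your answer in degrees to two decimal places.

At 470 nm (n = 1.338): cos²i = 0.26341 → i = 59.120°, r = 39.899°, D_min = 138.643°, rainbow angle = 41.357°.
At 715 nm (n = 1.330): cos²i = 0.25630 → i = 59.585°, r = 40.422°, D_min = 137.484°, rainbow angle = 42.516°.
Angular width = |41.357° − 42.516°| = 1.160°.

1.16°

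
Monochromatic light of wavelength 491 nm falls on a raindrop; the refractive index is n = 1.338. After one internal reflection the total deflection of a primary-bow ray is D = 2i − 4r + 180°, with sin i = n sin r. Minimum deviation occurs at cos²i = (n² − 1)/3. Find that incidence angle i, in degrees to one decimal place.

59.1°

cos²i = (1.338² − 1)/3 = (1.79024 − 1)/3 = 0.26341.
cos i = 0.51324, so i = 59.120°.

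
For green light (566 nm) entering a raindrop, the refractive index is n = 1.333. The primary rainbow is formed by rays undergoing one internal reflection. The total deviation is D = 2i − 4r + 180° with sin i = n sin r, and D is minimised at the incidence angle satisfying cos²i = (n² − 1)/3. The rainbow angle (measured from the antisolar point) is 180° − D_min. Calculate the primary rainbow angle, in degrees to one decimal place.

42.1°

cos²i = (1.77689 − 1)/3 = 0.25896; i = arccos(0.50888) = 59.410°.
sin r = sin 59.410°/1.333 = 0.64579; r = 40.225°.
D_min = 2·59.410° − 4·40.225° + 180° = 137.922°.
Rainbow angle = 180° − D_min = 42.078°.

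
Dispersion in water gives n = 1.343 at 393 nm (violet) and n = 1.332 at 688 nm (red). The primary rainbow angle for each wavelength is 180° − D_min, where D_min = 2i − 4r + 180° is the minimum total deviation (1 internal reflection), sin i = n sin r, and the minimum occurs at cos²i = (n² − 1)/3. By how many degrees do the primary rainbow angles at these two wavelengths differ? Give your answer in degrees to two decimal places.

1.58°

At 393 nm (n = 1.343): cos²i = 0.26788 → i = 58.830°, r = 39.577°, D_min = 139.354°, rainbow angle = 40.646°.
At 688 nm (n = 1.332): cos²i = 0.25807 → i = 59.469°, r = 40.290°, D_min = 137.776°, rainbow angle = 42.224°.
Angular width = |40.646° − 42.224°| = 1.578°.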